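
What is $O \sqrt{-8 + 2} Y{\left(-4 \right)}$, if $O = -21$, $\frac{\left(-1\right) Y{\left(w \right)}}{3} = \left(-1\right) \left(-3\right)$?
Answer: $189 i \sqrt{6} \approx 462.95 i$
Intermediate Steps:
$Y{\left(w \right)} = -9$ ($Y{\left(w \right)} = - 3 \left(\left(-1\right) \left(-3\right)\right) = \left(-3\right) 3 = -9$)
$O \sqrt{-8 + 2} Y{\left(-4 \right)} = - 21 \sqrt{-8 + 2} \left(-9\right) = - 21 \sqrt{-6} \left(-9\right) = - 21 i \sqrt{6} \left(-9\right) = 189 i \sqrt{6}$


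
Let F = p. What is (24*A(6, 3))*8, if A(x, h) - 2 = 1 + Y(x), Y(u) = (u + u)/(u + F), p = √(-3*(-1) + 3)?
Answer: 5184/5 - 384*√6/5 ≈ 848.68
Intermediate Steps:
p = √6 (p = √(3 + 3) = √6 ≈ 2.4495)
F = √6 ≈ 2.4495
Y(u) = 2*u/(u + √6) (Y(u) = (u + u)/(u + √6) = (2*u)/(u + √6) = 2*u/(u + √6))
A(x, h) = 3 + 2*x/(x + √6) (A(x, h) = 2 + (1 + 2*x/(x + √6)) = 3 + 2*x/(x + √6))
(24*A(6, 3))*8 = (24*((3*√6 + 5*6)/(6 + √6)))*8 = (24*((3*√6 + 30)/(6 + √6)))*8 = (24*((30 + 3*√6)/(6 + √6)))*8 = (24*(30 + 3*√6)/(6 + √6))*8 = 192*(30 + 3*√6)/(6 + √6)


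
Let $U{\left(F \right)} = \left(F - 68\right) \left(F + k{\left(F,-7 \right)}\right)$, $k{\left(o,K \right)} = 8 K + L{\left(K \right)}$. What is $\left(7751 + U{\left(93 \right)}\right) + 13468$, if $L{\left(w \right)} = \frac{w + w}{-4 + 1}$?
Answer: $\frac{66782}{3} \approx 22261.0$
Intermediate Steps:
$L{\left(w \right)} = - \frac{2 w}{3}$ ($L{\left(w \right)} = \frac{2 w}{-3} = 2 w \left(- \frac{1}{3}\right) = - \frac{2 w}{3}$)
$k{\left(o,K \right)} = \frac{22 K}{3}$ ($k{\left(o,K \right)} = 8 K - \frac{2 K}{3} = \frac{22 K}{3}$)
$U{\left(F \right)} = \left(-68 + F\right) \left(- \frac{154}{3} + F\right)$ ($U{\left(F \right)} = \left(F - 68\right) \left(F + \frac{22}{3} \left(-7\right)\right) = \left(-68 + F\right) \left(F - \frac{154}{3}\right) = \left(-68 + F\right) \left(- \frac{154}{3} + F\right)$)
$\left(7751 + U{\left(93 \right)}\right) + 13468 = \left(7751 + \left(\frac{10472}{3} + 93^{2} - 11098\right)\right) + 13468 = \left(7751 + \left(\frac{10472}{3} + 8649 - 11098\right)\right) + 13468 = \left(7751 + \frac{3125}{3}\right) + 13468 = \frac{26378}{3} + 13468 = \frac{66782}{3}$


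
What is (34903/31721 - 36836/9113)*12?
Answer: -10204844604/289073473 ≈ -35.302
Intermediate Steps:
(34903/31721 - 36836/9113)*12 = -850403717/289073473*12 = -10204844604/289073473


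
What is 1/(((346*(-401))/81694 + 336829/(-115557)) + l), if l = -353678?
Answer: -4720156779/1669437384273086 ≈ -2.8274e-6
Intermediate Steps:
1/(((346*(-401))/81694 + 336829/(-115557)) + l) = 1/(((346*(-401))/81694 + 336829/(-115557)) - 353678) = 1/((-138746*1/81694 + 336829*(-1/115557)) - 353678) = 1/((-69373/40847 - 336829/115557) - 353678) = 1/(-21774989924/4720156779 - 353678) = 1/(-1669437384273086/4720156779) = -4720156779/1669437384273086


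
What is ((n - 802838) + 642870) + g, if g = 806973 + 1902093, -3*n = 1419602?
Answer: 6227692/3 ≈ 2.0759e+6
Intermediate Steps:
n = -1419602/3 (n = -⅓*1419602 = -1419602/3 ≈ -4.7320e+5)
g = 2709066
((n - 802838) + 642870) + g = ((-1419602/3 - 802838) + 642870) + 2709066 = (-3828116/3 + 642870) + 2709066 = -1899506/3 + 2709066 = 6227692/3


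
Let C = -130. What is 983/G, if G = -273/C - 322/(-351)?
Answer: 3450330/10591 ≈ 325.78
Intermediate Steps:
G = 10591/3510 (G = -273/(-130) - 322/(-351) = -273*(-1/130) - 322*(-1/351) = 21/10 + 322/351 = 10591/3510 ≈ 3.0174)
983/G = 983/(10591/3510) = 983*(3510/10591) = 3450330/10591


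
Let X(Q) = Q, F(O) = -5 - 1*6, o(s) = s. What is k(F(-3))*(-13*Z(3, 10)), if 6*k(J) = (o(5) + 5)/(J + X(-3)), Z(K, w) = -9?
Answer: -195/14 ≈ -13.929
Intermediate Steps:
F(O) = -11 (F(O) = -5 - 6 = -11)
k(J) = 5/(3*(-3 + J)) (k(J) = ((5 + 5)/(J - 3))/6 = (10/(-3 + J))/6 = 5/(3*(-3 + J)))
k(F(-3))*(-13*Z(3, 10)) = (5/(3*(-3 - 11)))*(-13*(-9)) = ((5/3)/(-14))*117 = ((5/3)*(-1/14))*117 = -5/42*117 = -195/14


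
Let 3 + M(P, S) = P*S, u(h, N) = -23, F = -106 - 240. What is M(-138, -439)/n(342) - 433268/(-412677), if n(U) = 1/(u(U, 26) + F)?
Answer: -9224837200459/412677 ≈ -2.2354e+7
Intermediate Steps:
F = -346
n(U) = -1/369 (n(U) = 1/(-23 - 346) = 1/(-369) = -1/369)
M(P, S) = -3 + P*S
M(-138, -439)/n(342) - 433268/(-412677) = (-3 - 138*(-439))/(-1/369) - 433268/(-412677) = (-3 + 60582)*(-369) - 433268*(-1/412677) = 60579*(-369) + 433268/412677 = -22353651 + 433268/412677 = -9224837200459/412677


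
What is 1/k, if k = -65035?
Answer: -1/65035 ≈ -1.5376e-5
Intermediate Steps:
1/k = 1/(-65035) = -1/65035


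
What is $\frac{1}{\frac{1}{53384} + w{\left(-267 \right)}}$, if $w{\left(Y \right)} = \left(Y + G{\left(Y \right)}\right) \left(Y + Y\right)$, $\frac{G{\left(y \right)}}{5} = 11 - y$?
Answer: $- \frac{53384}{32013423887} \approx -1.6676 \cdot 10^{-6}$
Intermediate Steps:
$G{\left(y \right)} = 55 - 5 y$ ($G{\left(y \right)} = 5 \left(11 - y\right) = 55 - 5 y$)
$w{\left(Y \right)} = 2 Y \left(55 - 4 Y\right)$ ($w{\left(Y \right)} = \left(Y - \left(-55 + 5 Y\right)\right) \left(Y + Y\right) = \left(55 - 4 Y\right) 2 Y = 2 Y \left(55 - 4 Y\right)$)
$\frac{1}{\frac{1}{53384} + w{\left(-267 \right)}} = \frac{1}{\frac{1}{53384} + 2 \left(-267\right) \left(55 - -1068\right)} = \frac{1}{\frac{1}{53384} + 2 \left(-267\right) \left(55 + 1068\right)} = \frac{1}{\frac{1}{53384} + 2 \left(-267\right) 1123} = \frac{1}{\frac{1}{53384} - 599682} = \frac{1}{- \frac{32013423887}{53384}} = - \frac{53384}{32013423887}$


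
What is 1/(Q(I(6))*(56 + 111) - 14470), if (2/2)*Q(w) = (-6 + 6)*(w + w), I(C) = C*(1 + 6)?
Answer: -1/14470 ≈ -6.9108e-5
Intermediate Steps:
I(C) = 7*C (I(C) = C*7 = 7*C)
Q(w) = 0 (Q(w) = (-6 + 6)*(w + w) = 0*(2*w) = 0)
1/(Q(I(6))*(56 + 111) - 14470) = 1/(0*(56 + 111) - 14470) = 1/(0*167 - 14470) = 1/(0 - 14470) = 1/(-14470) = -1/14470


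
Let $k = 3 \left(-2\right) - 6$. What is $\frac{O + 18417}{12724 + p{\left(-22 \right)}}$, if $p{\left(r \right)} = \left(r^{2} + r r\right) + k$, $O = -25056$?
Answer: $- \frac{2213}{4560} \approx -0.48531$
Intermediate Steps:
$k = -12$ ($k = -6 - 6 = -12$)
$p{\left(r \right)} = -12 + 2 r^{2}$ ($p{\left(r \right)} = \left(r^{2} + r r\right) - 12 = \left(r^{2} + r^{2}\right) - 12 = 2 r^{2} - 12 = -12 + 2 r^{2}$)
$\frac{O + 18417}{12724 + p{\left(-22 \right)}} = \frac{-25056 + 18417}{12724 - \left(12 - 2 \left(-22\right)^{2}\right)} = - \frac{6639}{12724 + \left(-12 + 2 \cdot 484\right)} = - \frac{6639}{12724 + \left(-12 + 968\right)} = - \frac{6639}{12724 + 956} = - \frac{6639}{13680} = \left(-6639\right) \frac{1}{13680} = - \frac{2213}{4560}$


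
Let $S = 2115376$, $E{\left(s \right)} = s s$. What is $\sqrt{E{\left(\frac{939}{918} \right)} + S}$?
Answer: $\frac{\sqrt{198075445105}}{306} \approx 1454.4$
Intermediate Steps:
$E{\left(s \right)} = s^{2}$
$\sqrt{E{\left(\frac{939}{918} \right)} + S} = \sqrt{\left(\frac{939}{918}\right)^{2} + 2115376} = \sqrt{\left(939 \cdot \frac{1}{918}\right)^{2} + 2115376} = \sqrt{\left(\frac{313}{306}\right)^{2} + 2115376} = \sqrt{\frac{97969}{93636} + 2115376} = \sqrt{\frac{198075445105}{93636}} = \frac{\sqrt{198075445105}}{306}$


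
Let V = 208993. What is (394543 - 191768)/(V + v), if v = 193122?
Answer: 40555/80423 ≈ 0.50427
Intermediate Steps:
(394543 - 191768)/(V + v) = (394543 - 191768)/(208993 + 193122) = 202775/402115 = 202775*(1/402115) = 40555/80423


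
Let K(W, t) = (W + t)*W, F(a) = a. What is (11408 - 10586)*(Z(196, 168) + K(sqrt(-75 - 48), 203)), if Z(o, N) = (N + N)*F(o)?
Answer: 54032526 + 166866*I*sqrt(123) ≈ 5.4033e+7 + 1.8506e+6*I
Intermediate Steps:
Z(o, N) = 2*N*o (Z(o, N) = (N + N)*o = (2*N)*o = 2*N*o)
K(W, t) = W*(W + t)
(11408 - 10586)*(Z(196, 168) + K(sqrt(-75 - 48), 203)) = (11408 - 10586)*(2*168*196 + sqrt(-75 - 48)*(sqrt(-75 - 48) + 203)) = 822*(65856 + sqrt(-123)*(sqrt(-123) + 203)) = 822*(65856 + (I*sqrt(123))*(I*sqrt(123) + 203)) = 822*(65856 + (I*sqrt(123))*(203 + I*sqrt(123))) = 822*(65856 + I*sqrt(123)*(203 + I*sqrt(123))) = 54133632 + 822*I*sqrt(123)*(203 + I*sqrt(123))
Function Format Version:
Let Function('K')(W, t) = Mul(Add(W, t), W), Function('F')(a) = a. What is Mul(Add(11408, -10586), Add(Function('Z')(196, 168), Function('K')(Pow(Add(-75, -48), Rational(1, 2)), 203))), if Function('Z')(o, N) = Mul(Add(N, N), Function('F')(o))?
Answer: Add(54032526, Mul(166866, I, Pow(123, Rational(1, 2)))) ≈ Add(5.4033e+7, Mul(1.8506e+6, I))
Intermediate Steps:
Function('Z')(o, N) = Mul(2, N, o) (Function('Z')(o, N) = Mul(Add(N, N), o) = Mul(Mul(2, N), o) = Mul(2, N, o))
Function('K')(W, t) = Mul(W, Add(W, t))
Mul(Add(11408, -10586), Add(Function('Z')(196, 168), Function('K')(Pow(Add(-75, -48), Rational(1, 2)), 203))) = Mul(Add(11408, -10586), Add(Mul(2, 168, 196), Mul(Pow(Add(-75, -48), Rational(1, 2)), Add(Pow(Add(-75, -48), Rational(1, 2)), 203)))) = Mul(822, Add(65856, Mul(Pow(-123, Rational(1, 2)), Add(Pow(-123, Rational(1, 2)), 203)))) = Mul(822, Add(65856, Mul(Mul(I, Pow(123, Rational(1, 2))), Add(Mul(I, Pow(123, Rational(1, 2))), 203)))) = Mul(822, Add(65856, Mul(Mul(I, Pow(123, Rational(1, 2))), Add(203, Mul(I, Pow(123, Rational(1, 2))))))) = Mul(822, Add(65856, Mul(I, Pow(123, Rational(1, 2)), Add(203, Mul(I, Pow(123, Rational(1, 2))))))) = Add(54133632, Mul(822, I, Pow(123, Rational(1, 2)), Add(203, Mul(I, Pow(123, Rational(1, 2))))))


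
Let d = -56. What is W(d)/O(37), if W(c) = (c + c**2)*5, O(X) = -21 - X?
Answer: -7700/29 ≈ -265.52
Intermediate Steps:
W(c) = 5*c + 5*c**2
W(d)/O(37) = (5*(-56)*(1 - 56))/(-21 - 1*37) = (5*(-56)*(-55))/(-21 - 37) = 15400/(-58) = 15400*(-1/58) = -7700/29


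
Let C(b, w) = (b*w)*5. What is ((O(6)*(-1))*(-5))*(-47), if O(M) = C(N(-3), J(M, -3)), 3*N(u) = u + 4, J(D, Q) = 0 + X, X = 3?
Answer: -1175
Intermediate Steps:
J(D, Q) = 3 (J(D, Q) = 0 + 3 = 3)
N(u) = 4/3 + u/3 (N(u) = (u + 4)/3 = (4 + u)/3 = 4/3 + u/3)
C(b, w) = 5*b*w
O(M) = 5 (O(M) = 5*(4/3 + (⅓)*(-3))*3 = 5*(4/3 - 1)*3 = 5*(⅓)*3 = 5)
((O(6)*(-1))*(-5))*(-47) = ((5*(-1))*(-5))*(-47) = -5*(-5)*(-47) = 25*(-47) = -1175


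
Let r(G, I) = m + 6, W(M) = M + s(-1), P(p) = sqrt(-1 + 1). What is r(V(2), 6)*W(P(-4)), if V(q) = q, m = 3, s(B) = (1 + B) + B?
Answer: -9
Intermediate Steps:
P(p) = 0 (P(p) = sqrt(0) = 0)
s(B) = 1 + 2*B
W(M) = -1 + M (W(M) = M + (1 + 2*(-1)) = M + (1 - 2) = M - 1 = -1 + M)
r(G, I) = 9 (r(G, I) = 3 + 6 = 9)
r(V(2), 6)*W(P(-4)) = 9*(-1 + 0) = 9*(-1) = -9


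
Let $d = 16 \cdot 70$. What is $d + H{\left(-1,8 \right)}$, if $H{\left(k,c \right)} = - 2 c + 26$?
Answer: $1130$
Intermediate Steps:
$d = 1120$
$H{\left(k,c \right)} = 26 - 2 c$
$d + H{\left(-1,8 \right)} = 1120 + \left(26 - 16\right) = 1120 + 10 = 1130$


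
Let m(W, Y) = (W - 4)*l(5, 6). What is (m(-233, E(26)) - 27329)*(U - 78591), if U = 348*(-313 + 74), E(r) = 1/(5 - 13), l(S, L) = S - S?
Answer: 4420821027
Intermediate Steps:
l(S, L) = 0
E(r) = -⅛ (E(r) = 1/(-8) = -⅛)
m(W, Y) = 0 (m(W, Y) = (W - 4)*0 = (-4 + W)*0 = 0)
U = -83172 (U = 348*(-239) = -83172)
(m(-233, E(26)) - 27329)*(U - 78591) = (0 - 27329)*(-83172 - 78591) = -27329*(-161763) = 4420821027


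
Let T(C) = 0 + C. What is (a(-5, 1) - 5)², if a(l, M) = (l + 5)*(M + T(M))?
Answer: 25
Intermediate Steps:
T(C) = C
a(l, M) = 2*M*(5 + l) (a(l, M) = (l + 5)*(M + M) = (5 + l)*(2*M) = 2*M*(5 + l))
(a(-5, 1) - 5)² = (2*1*(5 - 5) - 5)² = (2*1*0 - 5)² = (0 - 5)² = (-5)² = 25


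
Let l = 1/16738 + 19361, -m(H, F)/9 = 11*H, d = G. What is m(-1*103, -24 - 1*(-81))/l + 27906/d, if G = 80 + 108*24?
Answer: 1583231942001/144316687928 ≈ 10.971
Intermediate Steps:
G = 2672 (G = 80 + 2592 = 2672)
d = 2672
m(H, F) = -99*H
l = 324064419/16738 (l = 1/16738 + 19361 = 324064419/16738 ≈ 19361.)
m(-1*103, -24 - 1*(-81))/l + 27906/d = (-(-99)*103)/(324064419/16738) + 27906/2672 = -99*(-103)*(16738/324064419) + 27906*(1/2672) = 10197*(16738/324064419) + 13953/1336 = 56892462/108021473 + 13953/1336 = 1583231942001/144316687928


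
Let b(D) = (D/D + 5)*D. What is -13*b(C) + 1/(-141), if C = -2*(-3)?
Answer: -65989/141 ≈ -468.01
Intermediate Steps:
C = 6
b(D) = 6*D (b(D) = (1 + 5)*D = 6*D)
-13*b(C) + 1/(-141) = -78*6 + 1/(-141) = -13*36 - 1/141 = -468 - 1/141 = -65989/141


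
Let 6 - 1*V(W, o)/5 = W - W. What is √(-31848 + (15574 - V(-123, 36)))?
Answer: 4*I*√1019 ≈ 127.69*I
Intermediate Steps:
V(W, o) = 30 (V(W, o) = 30 - 5*(W - W) = 30 - 5*0 = 30 + 0 = 30)
√(-31848 + (15574 - V(-123, 36))) = √(-31848 + (15574 - 1*30)) = √(-31848 + (15574 - 30)) = √(-31848 + 15544) = √(-16304) = 4*I*√1019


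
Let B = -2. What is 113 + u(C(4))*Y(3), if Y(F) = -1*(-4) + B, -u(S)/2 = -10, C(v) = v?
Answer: 153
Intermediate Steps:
u(S) = 20 (u(S) = -2*(-10) = 20)
Y(F) = 2 (Y(F) = -1*(-4) - 2 = 4 - 2 = 2)
113 + u(C(4))*Y(3) = 113 + 20*2 = 113 + 40 = 153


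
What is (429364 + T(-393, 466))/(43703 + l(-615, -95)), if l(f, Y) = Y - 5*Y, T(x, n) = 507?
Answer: 33067/3391 ≈ 9.7514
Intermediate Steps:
l(f, Y) = -4*Y
(429364 + T(-393, 466))/(43703 + l(-615, -95)) = (429364 + 507)/(43703 - 4*(-95)) = 429871/(43703 + 380) = 429871/44083 = 429871*(1/44083) = 33067/3391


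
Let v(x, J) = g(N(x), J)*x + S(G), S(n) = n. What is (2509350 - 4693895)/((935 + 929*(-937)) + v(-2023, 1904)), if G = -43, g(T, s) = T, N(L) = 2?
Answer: 2184545/873627 ≈ 2.5005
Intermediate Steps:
v(x, J) = -43 + 2*x (v(x, J) = 2*x - 43 = -43 + 2*x)
(2509350 - 4693895)/((935 + 929*(-937)) + v(-2023, 1904)) = (2509350 - 4693895)/((935 + 929*(-937)) + (-43 + 2*(-2023))) = -2184545/((935 - 870473) + (-43 - 4046)) = -2184545/(-869538 - 4089) = -2184545/(-873627) = -2184545*(-1/873627) = 2184545/873627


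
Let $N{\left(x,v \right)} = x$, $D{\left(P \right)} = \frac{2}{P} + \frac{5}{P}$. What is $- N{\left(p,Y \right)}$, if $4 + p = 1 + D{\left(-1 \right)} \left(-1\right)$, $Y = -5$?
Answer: $-4$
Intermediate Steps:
$D{\left(P \right)} = \frac{7}{P}$
$p = 4$ ($p = -4 + \left(1 + \frac{7}{-1} \left(-1\right)\right) = -4 + \left(1 + 7 \left(-1\right) \left(-1\right)\right) = -4 + \left(1 - -7\right) = -4 + \left(1 + 7\right) = -4 + 8 = 4$)
$- N{\left(p,Y \right)} = \left(-1\right) 4 = -4$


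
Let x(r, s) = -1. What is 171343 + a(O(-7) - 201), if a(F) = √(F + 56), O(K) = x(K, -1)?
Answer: 171343 + I*√146 ≈ 1.7134e+5 + 12.083*I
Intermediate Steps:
O(K) = -1
a(F) = √(56 + F)
171343 + a(O(-7) - 201) = 171343 + √(56 + (-1 - 201)) = 171343 + √(56 - 202) = 171343 + √(-146) = 171343 + I*√146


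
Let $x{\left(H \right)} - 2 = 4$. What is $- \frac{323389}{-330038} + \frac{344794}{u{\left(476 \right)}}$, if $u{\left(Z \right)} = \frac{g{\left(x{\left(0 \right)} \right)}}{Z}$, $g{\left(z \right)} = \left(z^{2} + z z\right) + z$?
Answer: $\frac{27083251689107}{12871482} \approx 2.1041 \cdot 10^{6}$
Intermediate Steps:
$x{\left(H \right)} = 6$ ($x{\left(H \right)} = 2 + 4 = 6$)
$g{\left(z \right)} = z + 2 z^{2}$ ($g{\left(z \right)} = \left(z^{2} + z^{2}\right) + z = 2 z^{2} + z = z + 2 z^{2}$)
$u{\left(Z \right)} = \frac{78}{Z}$ ($u{\left(Z \right)} = \frac{6 \left(1 + 2 \cdot 6\right)}{Z} = \frac{6 \left(1 + 12\right)}{Z} = \frac{6 \cdot 13}{Z} = \frac{78}{Z}$)
$- \frac{323389}{-330038} + \frac{344794}{u{\left(476 \right)}} = - \frac{323389}{-330038} + \frac{344794}{78 \cdot \frac{1}{476}} = \left(-323389\right) \left(- \frac{1}{330038}\right) + \frac{344794}{78 \cdot \frac{1}{476}} = \frac{323389}{330038} + \frac{344794}{\frac{39}{238}} = \frac{323389}{330038} + 344794 \cdot \frac{238}{39} = \frac{323389}{330038} + \frac{82060972}{39} = \frac{27083251689107}{12871482}$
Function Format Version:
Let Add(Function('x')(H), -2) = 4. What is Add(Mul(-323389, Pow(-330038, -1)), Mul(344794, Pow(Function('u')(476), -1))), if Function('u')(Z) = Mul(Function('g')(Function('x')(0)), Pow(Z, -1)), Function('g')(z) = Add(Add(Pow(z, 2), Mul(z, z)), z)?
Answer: Rational(27083251689107, 12871482) ≈ 2.1041e+6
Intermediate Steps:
Function('x')(H) = 6 (Function('x')(H) = Add(2, 4) = 6)
Function('g')(z) = Add(z, Mul(2, Pow(z, 2))) (Function('g')(z) = Add(Add(Pow(z, 2), Pow(z, 2)), z) = Add(Mul(2, Pow(z, 2)), z) = Add(z, Mul(2, Pow(z, 2))))
Function('u')(Z) = Mul(78, Pow(Z, -1)) (Function('u')(Z) = Mul(Mul(6, Add(1, Mul(2, 6))), Pow(Z, -1)) = Mul(Mul(6, Add(1, 12)), Pow(Z, -1)) = Mul(Mul(6, 13), Pow(Z, -1)) = Mul(78, Pow(Z, -1)))
Add(Mul(-323389, Pow(-330038, -1)), Mul(344794, Pow(Function('u')(476), -1))) = Add(Mul(-323389, Pow(-330038, -1)), Mul(344794, Pow(Mul(78, Pow(476, -1)), -1))) = Add(Mul(-323389, Rational(-1, 330038)), Mul(344794, Pow(Mul(78, Rational(1, 476)), -1))) = Add(Rational(323389, 330038), Mul(344794, Pow(Rational(39, 238), -1))) = Add(Rational(323389, 330038), Mul(344794, Rational(238, 39))) = Add(Rational(323389, 330038), Rational(82060972, 39)) = Rational(27083251689107, 12871482)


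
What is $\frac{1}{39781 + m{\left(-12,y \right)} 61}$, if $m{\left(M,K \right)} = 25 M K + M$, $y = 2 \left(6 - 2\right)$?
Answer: $- \frac{1}{107351} \approx -9.3152 \cdot 10^{-6}$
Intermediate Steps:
$y = 8$ ($y = 2 \cdot 4 = 8$)
$m{\left(M,K \right)} = M + 25 K M$ ($m{\left(M,K \right)} = 25 K M + M = M + 25 K M$)
$\frac{1}{39781 + m{\left(-12,y \right)} 61} = \frac{1}{39781 + - 12 \left(1 + 25 \cdot 8\right) 61} = \frac{1}{39781 + - 12 \left(1 + 200\right) 61} = \frac{1}{39781 + \left(-12\right) 201 \cdot 61} = \frac{1}{39781 - 147132} = \frac{1}{-107351} = - \frac{1}{107351}$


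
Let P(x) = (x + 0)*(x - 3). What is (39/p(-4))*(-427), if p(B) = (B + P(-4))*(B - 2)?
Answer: 5551/48 ≈ 115.65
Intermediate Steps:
P(x) = x*(-3 + x)
p(B) = (-2 + B)*(28 + B) (p(B) = (B - 4*(-3 - 4))*(B - 2) = (B - 4*(-7))*(-2 + B) = (B + 28)*(-2 + B) = (28 + B)*(-2 + B) = (-2 + B)*(28 + B))
(39/p(-4))*(-427) = (39/(-56 + (-4)² + 26*(-4)))*(-427) = (39/(-56 + 16 - 104))*(-427) = (39/(-144))*(-427) = (39*(-1/144))*(-427) = -13/48*(-427) = 5551/48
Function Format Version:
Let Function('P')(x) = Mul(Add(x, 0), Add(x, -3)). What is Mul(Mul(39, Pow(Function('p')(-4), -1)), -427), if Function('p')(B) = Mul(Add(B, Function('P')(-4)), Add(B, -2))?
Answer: Rational(5551, 48) ≈ 115.65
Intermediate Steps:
Function('P')(x) = Mul(x, Add(-3, x))
Function('p')(B) = Mul(Add(-2, B), Add(28, B)) (Function('p')(B) = Mul(Add(B, Mul(-4, Add(-3, -4))), Add(B, -2)) = Mul(Add(B, Mul(-4, -7)), Add(-2, B)) = Mul(Add(B, 28), Add(-2, B)) = Mul(Add(28, B), Add(-2, B)) = Mul(Add(-2, B), Add(28, B)))
Mul(Mul(39, Pow(Function('p')(-4), -1)), -427) = Mul(Mul(39, Pow(Add(-56, Pow(-4, 2), Mul(26, -4)), -1)), -427) = Mul(Mul(39, Pow(Add(-56, 16, -104), -1)), -427) = Mul(Mul(39, Pow(-144, -1)), -427) = Mul(Mul(39, Rational(-1, 144)), -427) = Mul(Rational(-13, 48), -427) = Rational(5551, 48)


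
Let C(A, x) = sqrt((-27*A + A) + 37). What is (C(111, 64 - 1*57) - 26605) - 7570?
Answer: -34175 + I*sqrt(2849) ≈ -34175.0 + 53.376*I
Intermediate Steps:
C(A, x) = sqrt(37 - 26*A) (C(A, x) = sqrt(-26*A + 37) = sqrt(37 - 26*A))
(C(111, 64 - 1*57) - 26605) - 7570 = (sqrt(37 - 26*111) - 26605) - 7570 = (sqrt(37 - 2886) - 26605) - 7570 = (sqrt(-2849) - 26605) - 7570 = (I*sqrt(2849) - 26605) - 7570 = (-26605 + I*sqrt(2849)) - 7570 = -34175 + I*sqrt(2849)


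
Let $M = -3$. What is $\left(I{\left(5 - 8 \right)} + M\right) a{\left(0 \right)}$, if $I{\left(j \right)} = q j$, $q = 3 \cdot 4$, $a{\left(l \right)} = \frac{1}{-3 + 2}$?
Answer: $39$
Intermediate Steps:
$a{\left(l \right)} = -1$ ($a{\left(l \right)} = \frac{1}{-1} = -1$)
$q = 12$
$I{\left(j \right)} = 12 j$
$\left(I{\left(5 - 8 \right)} + M\right) a{\left(0 \right)} = \left(12 \left(5 - 8\right) - 3\right) \left(-1\right) = \left(12 \left(-3\right) - 3\right) \left(-1\right) = \left(-36 - 3\right) \left(-1\right) = \left(-39\right) \left(-1\right) = 39$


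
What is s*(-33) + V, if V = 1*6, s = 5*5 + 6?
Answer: -1017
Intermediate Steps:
s = 31 (s = 25 + 6 = 31)
V = 6
s*(-33) + V = 31*(-33) + 6 = -1023 + 6 = -1017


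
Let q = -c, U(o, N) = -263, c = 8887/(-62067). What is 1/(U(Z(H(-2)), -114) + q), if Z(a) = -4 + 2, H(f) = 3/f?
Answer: -62067/16314734 ≈ -0.0038044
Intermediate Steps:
c = -8887/62067 (c = 8887*(-1/62067) = -8887/62067 ≈ -0.14318)
Z(a) = -2
q = 8887/62067 (q = -1*(-8887/62067) = 8887/62067 ≈ 0.14318)
1/(U(Z(H(-2)), -114) + q) = 1/(-263 + 8887/62067) = 1/(-16314734/62067) = -62067/16314734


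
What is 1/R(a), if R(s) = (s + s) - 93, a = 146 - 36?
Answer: 1/127 ≈ 0.0078740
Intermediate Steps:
a = 110
R(s) = -93 + 2*s (R(s) = 2*s - 93 = -93 + 2*s)
1/R(a) = 1/(-93 + 2*110) = 1/(-93 + 220) = 1/127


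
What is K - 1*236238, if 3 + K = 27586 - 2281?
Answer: -210936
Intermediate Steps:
K = 25302 (K = -3 + (27586 - 2281) = -3 + 25305 = 25302)
K - 1*236238 = 25302 - 1*236238 = 25302 - 236238 = -210936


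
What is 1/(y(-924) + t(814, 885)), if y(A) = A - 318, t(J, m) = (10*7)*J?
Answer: 1/55738 ≈ 1.7941e-5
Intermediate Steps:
t(J, m) = 70*J
y(A) = -318 + A
1/(y(-924) + t(814, 885)) = 1/((-318 - 924) + 70*814) = 1/(-1242 + 56980) = 1/55738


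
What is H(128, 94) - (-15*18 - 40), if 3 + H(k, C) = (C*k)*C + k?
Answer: 1131443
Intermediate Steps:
H(k, C) = -3 + k + k*C² (H(k, C) = -3 + ((C*k)*C + k) = -3 + (k*C² + k) = -3 + (k + k*C²) = -3 + k + k*C²)
H(128, 94) - (-15*18 - 40) = (-3 + 128 + 128*94²) - (-15*18 - 40) = (-3 + 128 + 128*8836) - (-270 - 40) = (-3 + 128 + 1131008) - 1*(-310) = 1131133 + 310 = 1131443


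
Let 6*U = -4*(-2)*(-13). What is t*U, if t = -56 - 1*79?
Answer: 2340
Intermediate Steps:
t = -135 (t = -56 - 79 = -135)
U = -52/3 (U = (-4*(-2)*(-13))/6 = (8*(-13))/6 = (⅙)*(-104) = -52/3 ≈ -17.333)
t*U = -135*(-52/3) = 2340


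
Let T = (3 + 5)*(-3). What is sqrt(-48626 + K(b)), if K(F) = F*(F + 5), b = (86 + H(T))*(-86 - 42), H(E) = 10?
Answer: sqrt(150884878) ≈ 12284.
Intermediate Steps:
T = -24 (T = 8*(-3) = -24)
b = -12288 (b = (86 + 10)*(-86 - 42) = 96*(-128) = -12288)
K(F) = F*(5 + F)
sqrt(-48626 + K(b)) = sqrt(-48626 - 12288*(5 - 12288)) = sqrt(-48626 - 12288*(-12283)) = sqrt(-48626 + 150933504) = sqrt(150884878)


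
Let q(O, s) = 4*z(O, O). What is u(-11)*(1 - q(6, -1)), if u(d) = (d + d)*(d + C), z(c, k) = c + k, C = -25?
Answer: -37224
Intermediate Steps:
u(d) = 2*d*(-25 + d) (u(d) = (d + d)*(d - 25) = (2*d)*(-25 + d) = 2*d*(-25 + d))
q(O, s) = 8*O (q(O, s) = 4*(O + O) = 4*(2*O) = 8*O)
u(-11)*(1 - q(6, -1)) = (2*(-11)*(-25 - 11))*(1 - 8*6) = (2*(-11)*(-36))*(1 - 1*48) = 792*(1 - 48) = 792*(-47) = -37224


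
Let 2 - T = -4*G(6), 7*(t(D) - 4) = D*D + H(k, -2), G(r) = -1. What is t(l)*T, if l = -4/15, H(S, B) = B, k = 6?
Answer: -1676/225 ≈ -7.4489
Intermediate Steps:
l = -4/15 (l = -4*1/15 = -4/15 ≈ -0.26667)
t(D) = 26/7 + D²/7 (t(D) = 4 + (D*D - 2)/7 = 4 + (D² - 2)/7 = 4 + (-2 + D²)/7 = 4 + (-2/7 + D²/7) = 26/7 + D²/7)
T = -2 (T = 2 - (-4)*(-1) = 2 - 1*4 = 2 - 4 = -2)
t(l)*T = (26/7 + (-4/15)²/7)*(-2) = (26/7 + (⅐)*(16/225))*(-2) = (26/7 + 16/1575)*(-2) = (838/225)*(-2) = -1676/225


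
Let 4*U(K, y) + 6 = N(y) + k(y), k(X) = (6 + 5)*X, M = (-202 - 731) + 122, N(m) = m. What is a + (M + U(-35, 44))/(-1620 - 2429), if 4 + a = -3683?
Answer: -29855965/8098 ≈ -3686.8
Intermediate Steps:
M = -811 (M = -933 + 122 = -811)
k(X) = 11*X
U(K, y) = -3/2 + 3*y (U(K, y) = -3/2 + (y + 11*y)/4 = -3/2 + (12*y)/4 = -3/2 + 3*y)
a = -3687 (a = -4 - 3683 = -3687)
a + (M + U(-35, 44))/(-1620 - 2429) = -3687 + (-811 + (-3/2 + 3*44))/(-1620 - 2429) = -3687 + (-811 + (-3/2 + 132))/(-4049) = -3687 + (-811 + 261/2)*(-1/4049) = -3687 - 1361/2*(-1/4049) = -3687 + 1361/8098 = -29855965/8098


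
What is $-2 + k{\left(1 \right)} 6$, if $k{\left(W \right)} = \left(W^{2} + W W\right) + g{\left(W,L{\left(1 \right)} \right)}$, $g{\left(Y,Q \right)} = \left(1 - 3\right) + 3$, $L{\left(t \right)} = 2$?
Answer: $16$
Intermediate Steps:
$g{\left(Y,Q \right)} = 1$ ($g{\left(Y,Q \right)} = -2 + 3 = 1$)
$k{\left(W \right)} = 1 + 2 W^{2}$ ($k{\left(W \right)} = \left(W^{2} + W W\right) + 1 = \left(W^{2} + W^{2}\right) + 1 = 2 W^{2} + 1 = 1 + 2 W^{2}$)
$-2 + k{\left(1 \right)} 6 = -2 + \left(1 + 2 \cdot 1^{2}\right) 6 = -2 + \left(1 + 2 \cdot 1\right) 6 = -2 + \left(1 + 2\right) 6 = -2 + 3 \cdot 6 = -2 + 18 = 16$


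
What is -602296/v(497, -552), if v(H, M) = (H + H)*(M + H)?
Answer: 301148/27335 ≈ 11.017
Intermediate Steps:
v(H, M) = 2*H*(H + M) (v(H, M) = (2*H)*(H + M) = 2*H*(H + M))
-602296/v(497, -552) = -602296*1/(994*(497 - 552)) = -602296/(2*497*(-55)) = -602296/(-54670) = -602296*(-1/54670) = 301148/27335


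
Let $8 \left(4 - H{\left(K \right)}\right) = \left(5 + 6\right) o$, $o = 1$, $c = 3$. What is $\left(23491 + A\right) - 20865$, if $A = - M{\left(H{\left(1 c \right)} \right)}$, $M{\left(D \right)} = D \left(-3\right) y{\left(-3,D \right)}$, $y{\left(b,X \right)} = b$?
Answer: $\frac{20819}{8} \approx 2602.4$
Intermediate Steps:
$H{\left(K \right)} = \frac{21}{8}$ ($H{\left(K \right)} = 4 - \frac{\left(5 + 6\right) 1}{8} = 4 - \frac{11 \cdot 1}{8} = 4 - \frac{11}{8} = \frac{21}{8}$)
$M{\left(D \right)} = 9 D$ ($M{\left(D \right)} = D \left(-3\right) \left(-3\right) = - 3 D \left(-3\right) = 9 D$)
$A = - \frac{189}{8}$ ($A = - \frac{9 \cdot 21}{8} = \left(-1\right) \frac{189}{8} = - \frac{189}{8} \approx -23.625$)
$\left(23491 + A\right) - 20865 = \left(23491 - \frac{189}{8}\right) - 20865 = \frac{187739}{8} - 20865 = \frac{20819}{8}$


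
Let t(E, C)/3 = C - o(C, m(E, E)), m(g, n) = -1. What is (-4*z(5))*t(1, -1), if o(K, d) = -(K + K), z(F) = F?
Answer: 180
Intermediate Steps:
o(K, d) = -2*K
t(E, C) = 9*C (t(E, C) = 3*(C - (-2)*C) = 3*(C + 2*C) = 3*(3*C) = 9*C)
(-4*z(5))*t(1, -1) = (-4*5)*(9*(-1)) = -20*(-9) = 180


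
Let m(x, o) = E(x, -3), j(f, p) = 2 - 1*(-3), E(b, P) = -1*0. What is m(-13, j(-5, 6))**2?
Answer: 0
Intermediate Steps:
E(b, P) = 0
j(f, p) = 5 (j(f, p) = 2 + 3 = 5)
m(x, o) = 0
m(-13, j(-5, 6))**2 = 0**2 = 0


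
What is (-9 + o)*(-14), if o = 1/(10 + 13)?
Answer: 2884/23 ≈ 125.39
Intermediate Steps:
o = 1/23 ≈ 0.043478
(-9 + o)*(-14) = (-9 + 1/23)*(-14) = -206/23*(-14) = 2884/23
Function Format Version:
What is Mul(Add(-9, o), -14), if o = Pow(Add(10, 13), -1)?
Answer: Rational(2884, 23) ≈ 125.39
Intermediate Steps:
o = Rational(1, 23) (o = Pow(23, -1) = Rational(1, 23) ≈ 0.043478)
Mul(Add(-9, o), -14) = Mul(Add(-9, Rational(1, 23)), -14) = Mul(Rational(-206, 23), -14) = Rational(2884, 23)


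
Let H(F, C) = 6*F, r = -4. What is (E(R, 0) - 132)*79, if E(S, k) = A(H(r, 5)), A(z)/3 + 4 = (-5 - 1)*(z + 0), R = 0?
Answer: 22752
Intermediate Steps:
A(z) = -12 - 18*z (A(z) = -12 + 3*((-5 - 1)*(z + 0)) = -12 + 3*(-6*z) = -12 - 18*z)
E(S, k) = 420 (E(S, k) = -12 - 108*(-4) = -12 - 18*(-24) = -12 + 432 = 420)
(E(R, 0) - 132)*79 = (420 - 132)*79 = 288*79 = 22752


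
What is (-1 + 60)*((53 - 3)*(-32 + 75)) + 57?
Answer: 126907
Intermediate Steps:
(-1 + 60)*((53 - 3)*(-32 + 75)) + 57 = 59*(50*43) + 57 = 59*2150 + 57 = 126850 + 57 = 126907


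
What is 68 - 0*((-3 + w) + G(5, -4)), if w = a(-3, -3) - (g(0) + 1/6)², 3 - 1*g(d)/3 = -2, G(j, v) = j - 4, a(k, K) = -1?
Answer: 68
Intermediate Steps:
G(j, v) = -4 + j
g(d) = 15 (g(d) = 9 - 3*(-2) = 9 + 6 = 15)
w = -8317/36 (w = -1 - (15 + 1/6)² = -1 - (15 + 1*(⅙))² = -1 - (15 + ⅙)² = -1 - (91/6)² = -1 - 1*8281/36 = -1 - 8281/36 = -8317/36 ≈ -231.03)
68 - 0*((-3 + w) + G(5, -4)) = 68 - 0*((-3 - 8317/36) + (-4 + 5)) = 68 - 0*(-8425/36 + 1) = 68 - 0*(-8389)/36 = 68 - 1*0 = 68 + 0 = 68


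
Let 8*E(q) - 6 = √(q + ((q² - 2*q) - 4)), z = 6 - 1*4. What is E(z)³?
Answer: (6 + I*√2)³/512 ≈ 0.35156 + 0.29279*I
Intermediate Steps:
z = 2 (z = 6 - 4 = 2)
E(q) = ¾ + √(-4 + q² - q)/8 (E(q) = ¾ + √(q + ((q² - 2*q) - 4))/8 = ¾ + √(q + (-4 + q² - 2*q))/8 = ¾ + √(-4 + q² - q)/8)
E(z)³ = (¾ + √(-4 + 2² - 1*2)/8)³ = (¾ + √(-4 + 4 - 2)/8)³ = (¾ + √(-2)/8)³ = (¾ + (I*√2)/8)³ = (¾ + I*√2/8)³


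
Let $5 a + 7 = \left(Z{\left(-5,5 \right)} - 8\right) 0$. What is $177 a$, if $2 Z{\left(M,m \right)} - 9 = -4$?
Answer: $- \frac{1239}{5} \approx -247.8$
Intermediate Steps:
$Z{\left(M,m \right)} = \frac{5}{2}$ ($Z{\left(M,m \right)} = \frac{9}{2} + \frac{1}{2} \left(-4\right) = \frac{9}{2} - 2 = \frac{5}{2}$)
$a = - \frac{7}{5}$ ($a = - \frac{7}{5} + \frac{\left(\frac{5}{2} - 8\right) 0}{5} = - \frac{7}{5} + \frac{\left(- \frac{11}{2}\right) 0}{5} = - \frac{7}{5} + \frac{1}{5} \cdot 0 = - \frac{7}{5} + 0 = - \frac{7}{5} \approx -1.4$)
$177 a = 177 \left(- \frac{7}{5}\right) = - \frac{1239}{5}$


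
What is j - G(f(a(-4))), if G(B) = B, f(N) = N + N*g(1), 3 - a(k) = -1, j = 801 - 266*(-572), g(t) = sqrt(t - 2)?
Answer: 152949 - 4*I ≈ 1.5295e+5 - 4.0*I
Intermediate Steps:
g(t) = sqrt(-2 + t)
j = 152953 (j = 801 + 152152 = 152953)
a(k) = 4 (a(k) = 3 - 1*(-1) = 3 + 1 = 4)
f(N) = N + I*N (f(N) = N + N*sqrt(-2 + 1) = N + N*sqrt(-1) = N + N*I = N + I*N)
j - G(f(a(-4))) = 152953 - 4*(1 + I) = 152953 - (4 + 4*I) = 152953 + (-4 - 4*I) = 152949 - 4*I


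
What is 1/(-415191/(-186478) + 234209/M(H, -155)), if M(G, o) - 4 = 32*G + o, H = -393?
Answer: -2373305506/38390690045 ≈ -0.061820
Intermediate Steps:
M(G, o) = 4 + o + 32*G (M(G, o) = 4 + (32*G + o) = 4 + (o + 32*G) = 4 + o + 32*G)
1/(-415191/(-186478) + 234209/M(H, -155)) = 1/(-415191/(-186478) + 234209/(4 - 155 + 32*(-393))) = 1/(-415191*(-1/186478) + 234209/(4 - 155 - 12576)) = 1/(415191/186478 + 234209/(-12727)) = 1/(415191/186478 + 234209*(-1/12727)) = 1/(415191/186478 - 234209/12727) = 1/(-38390690045/2373305506) = -2373305506/38390690045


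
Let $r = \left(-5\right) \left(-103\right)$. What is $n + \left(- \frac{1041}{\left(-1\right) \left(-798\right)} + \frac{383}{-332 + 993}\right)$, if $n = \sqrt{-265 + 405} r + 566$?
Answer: $\frac{99390027}{175826} + 1030 \sqrt{35} \approx 6658.8$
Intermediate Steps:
$r = 515$
$n = 566 + 1030 \sqrt{35}$ ($n = \sqrt{-265 + 405} \cdot 515 + 566 = \sqrt{140} \cdot 515 + 566 = 2 \sqrt{35} \cdot 515 + 566 = 1030 \sqrt{35} + 566 = 566 + 1030 \sqrt{35} \approx 6659.6$)
$n + \left(- \frac{1041}{\left(-1\right) \left(-798\right)} + \frac{383}{-332 + 993}\right) = \left(566 + 1030 \sqrt{35}\right) + \left(- \frac{1041}{\left(-1\right) \left(-798\right)} + \frac{383}{-332 + 993}\right) = \left(566 + 1030 \sqrt{35}\right) + \left(- \frac{1041}{798} + \frac{383}{661}\right) = \left(566 + 1030 \sqrt{35}\right) + \left(\left(-1041\right) \frac{1}{798} + 383 \cdot \frac{1}{661}\right) = \left(566 + 1030 \sqrt{35}\right) + \left(- \frac{347}{266} + \frac{383}{661}\right) = \left(566 + 1030 \sqrt{35}\right) - \frac{127489}{175826} = \frac{99390027}{175826} + 1030 \sqrt{35}$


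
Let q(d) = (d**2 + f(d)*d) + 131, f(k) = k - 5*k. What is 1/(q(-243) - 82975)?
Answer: -1/259991 ≈ -3.8463e-6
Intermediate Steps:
f(k) = -4*k
q(d) = 131 - 3*d**2 (q(d) = (d**2 + (-4*d)*d) + 131 = (d**2 - 4*d**2) + 131 = -3*d**2 + 131 = 131 - 3*d**2)
1/(q(-243) - 82975) = 1/((131 - 3*(-243)**2) - 82975) = 1/((131 - 3*59049) - 82975) = 1/((131 - 177147) - 82975) = 1/(-177016 - 82975) = 1/(-259991) = -1/259991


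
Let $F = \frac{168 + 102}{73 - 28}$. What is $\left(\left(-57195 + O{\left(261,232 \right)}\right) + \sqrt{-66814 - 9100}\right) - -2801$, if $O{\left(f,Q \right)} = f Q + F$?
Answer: $6164 + i \sqrt{75914} \approx 6164.0 + 275.52 i$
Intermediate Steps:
$F = 6$ ($F = \frac{270}{45} = 270 \cdot \frac{1}{45} = 6$)
$O{\left(f,Q \right)} = 6 + Q f$ ($O{\left(f,Q \right)} = f Q + 6 = Q f + 6 = 6 + Q f$)
$\left(\left(-57195 + O{\left(261,232 \right)}\right) + \sqrt{-66814 - 9100}\right) - -2801 = \left(\left(-57195 + \left(6 + 232 \cdot 261\right)\right) + \sqrt{-66814 - 9100}\right) - -2801 = \left(\left(-57195 + \left(6 + 60552\right)\right) + \sqrt{-75914}\right) + 2801 = \left(\left(-57195 + 60558\right) + i \sqrt{75914}\right) + 2801 = \left(3363 + i \sqrt{75914}\right) + 2801 = 6164 + i \sqrt{75914}$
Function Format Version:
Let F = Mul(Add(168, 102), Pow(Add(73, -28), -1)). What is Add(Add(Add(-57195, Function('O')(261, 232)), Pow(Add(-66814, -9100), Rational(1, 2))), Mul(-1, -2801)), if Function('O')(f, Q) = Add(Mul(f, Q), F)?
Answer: Add(6164, Mul(I, Pow(75914, Rational(1, 2)))) ≈ Add(6164.0, Mul(275.52, I))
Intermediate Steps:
F = 6 (F = Mul(270, Pow(45, -1)) = Mul(270, Rational(1, 45)) = 6)
Function('O')(f, Q) = Add(6, Mul(Q, f)) (Function('O')(f, Q) = Add(Mul(f, Q), 6) = Add(Mul(Q, f), 6) = Add(6, Mul(Q, f)))
Add(Add(Add(-57195, Function('O')(261, 232)), Pow(Add(-66814, -9100), Rational(1, 2))), Mul(-1, -2801)) = Add(Add(Add(-57195, Add(6, Mul(232, 261))), Pow(Add(-66814, -9100), Rational(1, 2))), Mul(-1, -2801)) = Add(Add(Add(-57195, Add(6, 60552)), Pow(-75914, Rational(1, 2))), 2801) = Add(Add(Add(-57195, 60558), Mul(I, Pow(75914, Rational(1, 2)))), 2801) = Add(Add(3363, Mul(I, Pow(75914, Rational(1, 2)))), 2801) = Add(6164, Mul(I, Pow(75914, Rational(1, 2))))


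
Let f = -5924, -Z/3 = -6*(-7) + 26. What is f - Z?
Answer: -5720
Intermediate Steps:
Z = -204 (Z = -3*(-6*(-7) + 26) = -3*(42 + 26) = -3*68 = -204)
f - Z = -5924 - 1*(-204) = -5924 + 204 = -5720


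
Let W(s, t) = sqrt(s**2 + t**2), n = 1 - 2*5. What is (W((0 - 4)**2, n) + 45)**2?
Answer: (45 + sqrt(337))**2 ≈ 4014.2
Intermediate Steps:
n = -9 (n = 1 - 10 = -9)
(W((0 - 4)**2, n) + 45)**2 = (sqrt(((0 - 4)**2)**2 + (-9)**2) + 45)**2 = (sqrt(((-4)**2)**2 + 81) + 45)**2 = (sqrt(16**2 + 81) + 45)**2 = (sqrt(256 + 81) + 45)**2 = (sqrt(337) + 45)**2 = (45 + sqrt(337))**2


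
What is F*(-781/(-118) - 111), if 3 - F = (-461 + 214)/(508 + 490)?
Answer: -39919397/117764 ≈ -338.98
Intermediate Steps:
F = 3241/998 (F = 3 - (-461 + 214)/(508 + 490) = 3 - (-247)/998 = 3 - 1*(-247/998) = 3 + 247/998 = 3241/998 ≈ 3.2475)
F*(-781/(-118) - 111) = 3241*(-781/(-118) - 111)/998 = 3241*(-781*(-1/118) - 111)/998 = 3241*(781/118 - 111)/998 = (3241/998)*(-12317/118) = -39919397/117764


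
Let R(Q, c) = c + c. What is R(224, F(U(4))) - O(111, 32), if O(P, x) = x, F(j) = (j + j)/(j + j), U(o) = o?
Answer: -30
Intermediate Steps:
F(j) = 1 (F(j) = (2*j)/((2*j)) = (2*j)*(1/(2*j)) = 1)
R(Q, c) = 2*c
R(224, F(U(4))) - O(111, 32) = 2*1 - 1*32 = 2 - 32 = -30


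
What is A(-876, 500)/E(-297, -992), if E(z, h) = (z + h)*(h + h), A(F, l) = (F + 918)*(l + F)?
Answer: -987/159836 ≈ -0.0061751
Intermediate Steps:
A(F, l) = (918 + F)*(F + l)
E(z, h) = 2*h*(h + z) (E(z, h) = (h + z)*(2*h) = 2*h*(h + z))
A(-876, 500)/E(-297, -992) = ((-876)**2 + 918*(-876) + 918*500 - 876*500)/((2*(-992)*(-992 - 297))) = (767376 - 804168 + 459000 - 438000)/((2*(-992)*(-1289))) = -15792/2557376 = -15792*1/2557376 = -987/159836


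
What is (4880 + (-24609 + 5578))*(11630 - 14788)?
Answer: 44688858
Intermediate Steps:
(4880 + (-24609 + 5578))*(11630 - 14788) = (4880 - 19031)*(-3158) = -14151*(-3158) = 44688858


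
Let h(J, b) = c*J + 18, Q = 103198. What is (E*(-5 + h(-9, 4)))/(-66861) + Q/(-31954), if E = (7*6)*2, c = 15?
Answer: -1095409481/356079399 ≈ -3.0763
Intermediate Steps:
E = 84 (E = 42*2 = 84)
h(J, b) = 18 + 15*J (h(J, b) = 15*J + 18 = 18 + 15*J)
(E*(-5 + h(-9, 4)))/(-66861) + Q/(-31954) = (84*(-5 + (18 + 15*(-9))))/(-66861) + 103198/(-31954) = (84*(-5 + (18 - 135)))*(-1/66861) + 103198*(-1/31954) = (84*(-5 - 117))*(-1/66861) - 51599/15977 = (84*(-122))*(-1/66861) - 51599/15977 = -10248*(-1/66861) - 51599/15977 = 3416/22287 - 51599/15977 = -1095409481/356079399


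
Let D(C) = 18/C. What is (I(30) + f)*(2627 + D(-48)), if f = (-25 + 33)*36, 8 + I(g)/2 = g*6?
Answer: 1660027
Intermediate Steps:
I(g) = -16 + 12*g (I(g) = -16 + 2*(g*6) = -16 + 2*(6*g) = -16 + 12*g)
f = 288 (f = 8*36 = 288)
(I(30) + f)*(2627 + D(-48)) = ((-16 + 12*30) + 288)*(2627 + 18/(-48)) = ((-16 + 360) + 288)*(2627 + 18*(-1/48)) = (344 + 288)*(2627 - 3/8) = 632*(21013/8) = 1660027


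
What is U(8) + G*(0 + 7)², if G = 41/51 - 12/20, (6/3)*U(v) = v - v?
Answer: 2548/255 ≈ 9.9922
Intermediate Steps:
U(v) = 0 (U(v) = (v - v)/2 = (½)*0 = 0)
G = 52/255 (G = 41*(1/51) - 12*1/20 = 41/51 - ⅗ = 52/255 ≈ 0.20392)
U(8) + G*(0 + 7)² = 0 + 52*(0 + 7)²/255 = 0 + (52/255)*7² = 0 + (52/255)*49 = 0 + 2548/255 = 2548/255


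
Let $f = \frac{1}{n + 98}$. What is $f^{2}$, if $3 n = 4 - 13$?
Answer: $\frac{1}{9025} \approx 0.0001108$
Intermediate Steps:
$n = -3$ ($n = \frac{4 - 13}{3} = \frac{1}{3} \left(-9\right) = -3$)
$f = \frac{1}{95}$ ($f = \frac{1}{-3 + 98} = \frac{1}{95} \approx 0.010526$)
$f^{2} = \left(\frac{1}{95}\right)^{2} = \frac{1}{9025}$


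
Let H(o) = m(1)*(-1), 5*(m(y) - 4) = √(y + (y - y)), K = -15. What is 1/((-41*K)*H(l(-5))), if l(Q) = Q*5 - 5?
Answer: -1/2583 ≈ -0.00038715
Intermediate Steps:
l(Q) = -5 + 5*Q (l(Q) = 5*Q - 5 = -5 + 5*Q)
m(y) = 4 + √y/5 (m(y) = 4 + √(y + (y - y))/5 = 4 + √(y + 0)/5 = 4 + √y/5)
H(o) = -21/5 (H(o) = (4 + √1/5)*(-1) = (4 + (⅕)*1)*(-1) = (4 + ⅕)*(-1) = (21/5)*(-1) = -21/5)
1/((-41*K)*H(l(-5))) = 1/(-41*(-15)*(-21/5)) = 1/(615*(-21/5)) = 1/(-2583) = -1/2583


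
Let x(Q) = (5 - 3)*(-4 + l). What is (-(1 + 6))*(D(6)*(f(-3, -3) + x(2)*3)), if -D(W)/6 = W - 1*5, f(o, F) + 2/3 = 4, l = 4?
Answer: 140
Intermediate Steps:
f(o, F) = 10/3 (f(o, F) = -⅔ + 4 = 10/3)
D(W) = 30 - 6*W (D(W) = -6*(W - 1*5) = -6*(W - 5) = -6*(-5 + W) = 30 - 6*W)
x(Q) = 0 (x(Q) = (5 - 3)*(-4 + 4) = 2*0 = 0)
(-(1 + 6))*(D(6)*(f(-3, -3) + x(2)*3)) = (-(1 + 6))*((30 - 6*6)*(10/3 + 0*3)) = (-1*7)*((30 - 36)*(10/3 + 0)) = -(-42)*10/3 = -7*(-20) = 140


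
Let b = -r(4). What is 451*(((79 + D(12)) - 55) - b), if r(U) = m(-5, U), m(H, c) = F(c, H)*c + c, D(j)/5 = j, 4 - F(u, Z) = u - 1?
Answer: 41492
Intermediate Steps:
F(u, Z) = 5 - u (F(u, Z) = 4 - (u - 1) = 4 - (-1 + u) = 4 + (1 - u) = 5 - u)
D(j) = 5*j
m(H, c) = c + c*(5 - c) (m(H, c) = (5 - c)*c + c = c*(5 - c) + c = c + c*(5 - c))
r(U) = U*(6 - U)
b = -8 (b = -4*(6 - 1*4) = -4*(6 - 4) = -4*2 = -1*8 = -8)
451*(((79 + D(12)) - 55) - b) = 451*(((79 + 5*12) - 55) - 1*(-8)) = 451*(((79 + 60) - 55) + 8) = 451*((139 - 55) + 8) = 451*(84 + 8) = 451*92 = 41492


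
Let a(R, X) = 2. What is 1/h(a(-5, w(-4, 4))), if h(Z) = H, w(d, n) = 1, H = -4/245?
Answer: -245/4 ≈ -61.250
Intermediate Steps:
H = -4/245 (H = -4*1/245 = -4/245 ≈ -0.016327)
h(Z) = -4/245
1/h(a(-5, w(-4, 4))) = 1/(-4/245) = -245/4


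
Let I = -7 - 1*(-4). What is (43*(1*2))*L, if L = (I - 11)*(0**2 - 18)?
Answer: 21672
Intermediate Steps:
I = -3 (I = -7 + 4 = -3)
L = 252 (L = (-3 - 11)*(0**2 - 18) = -14*(0 - 18) = -14*(-18) = 252)
(43*(1*2))*L = (43*(1*2))*252 = (43*2)*252 = 86*252 = 21672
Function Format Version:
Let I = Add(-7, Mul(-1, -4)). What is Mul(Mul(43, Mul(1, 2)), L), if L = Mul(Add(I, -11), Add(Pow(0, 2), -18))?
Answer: 21672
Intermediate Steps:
I = -3 (I = Add(-7, 4) = -3)
L = 252 (L = Mul(Add(-3, -11), Add(Pow(0, 2), -18)) = Mul(-14, Add(0, -18)) = Mul(-14, -18) = 252)
Mul(Mul(43, Mul(1, 2)), L) = Mul(Mul(43, Mul(1, 2)), 252) = Mul(Mul(43, 2), 252) = Mul(86, 252) = 21672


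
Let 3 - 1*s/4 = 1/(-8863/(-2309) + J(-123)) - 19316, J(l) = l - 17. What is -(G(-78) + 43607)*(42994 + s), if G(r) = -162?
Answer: -1642765645027570/314397 ≈ -5.2251e+9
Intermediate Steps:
J(l) = -17 + l
s = 24295351808/314397 (s = 12 - 4*(1/(-8863/(-2309) + (-17 - 123)) - 19316) = 12 - 4*(1/(-8863*(-1/2309) - 140) - 19316) = 12 - 4*(1/(8863/2309 - 140) - 19316) = 12 - 4*(1/(-314397/2309) - 19316) = 12 - 4*(-2309/314397 - 19316) = 12 - 4*(-6072894761/314397) = 12 + 24291579044/314397 = 24295351808/314397 ≈ 77276.)
-(G(-78) + 43607)*(42994 + s) = -(-162 + 43607)*(42994 + 24295351808/314397) = -43445*37812536426/314397 = -1*1642765645027570/314397 = -1642765645027570/314397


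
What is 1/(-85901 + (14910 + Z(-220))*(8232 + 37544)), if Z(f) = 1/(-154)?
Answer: 77/52547415055 ≈ 1.4653e-9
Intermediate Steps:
Z(f) = -1/154
1/(-85901 + (14910 + Z(-220))*(8232 + 37544)) = 1/(-85901 + (14910 - 1/154)*(8232 + 37544)) = 1/(-85901 + (2296139/154)*45776) = 1/(-85901 + 52554029432/77) = 1/(52547415055/77) = 77/52547415055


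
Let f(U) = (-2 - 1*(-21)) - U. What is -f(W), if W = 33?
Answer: 14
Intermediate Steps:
f(U) = 19 - U (f(U) = (-2 + 21) - U = 19 - U)
-f(W) = -(19 - 1*33) = -(19 - 33) = -1*(-14) = 14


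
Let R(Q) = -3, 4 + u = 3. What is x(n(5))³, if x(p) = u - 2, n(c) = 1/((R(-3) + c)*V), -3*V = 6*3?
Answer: -27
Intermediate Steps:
V = -6 (V = -2*3 = -⅓*18 = -6)
u = -1 (u = -4 + 3 = -1)
n(c) = -1/(6*(-3 + c)) (n(c) = 1/((-3 + c)*(-6)) = -⅙/(-3 + c) = -1/(6*(-3 + c)))
x(p) = -3 (x(p) = -1 - 2 = -3)
x(n(5))³ = (-3)³ = -27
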